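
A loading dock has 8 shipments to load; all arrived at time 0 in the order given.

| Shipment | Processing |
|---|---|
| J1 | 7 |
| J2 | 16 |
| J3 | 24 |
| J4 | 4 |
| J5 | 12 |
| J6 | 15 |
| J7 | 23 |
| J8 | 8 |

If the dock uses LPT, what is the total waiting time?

LPT (decreasing processing time): J3 J7 J2 J6 J5 J8 J1 J4.
J3: waits 0, runs 0→24
J7: waits 24, runs 24→47
J2: waits 47, runs 47→63
J6: waits 63, runs 63→78
J5: waits 78, runs 78→90
J8: waits 90, runs 90→98
J1: waits 98, runs 98→105
J4: waits 105, runs 105→109
Sum = 0+24+47+63+78+90+98+105 = 505.

505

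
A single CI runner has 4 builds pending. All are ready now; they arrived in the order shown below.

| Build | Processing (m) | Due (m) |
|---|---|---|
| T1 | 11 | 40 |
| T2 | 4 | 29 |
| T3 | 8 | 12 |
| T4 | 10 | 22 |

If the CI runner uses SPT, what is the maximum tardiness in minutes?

0

SPT (increasing processing time): T2 T3 T4 T1.
T2: 0→4, due 29, tardiness 0
T3: 4→12, due 12, tardiness 0
T4: 12→22, due 22, tardiness 0
T1: 22→33, due 40, tardiness 0
Maximum = 0.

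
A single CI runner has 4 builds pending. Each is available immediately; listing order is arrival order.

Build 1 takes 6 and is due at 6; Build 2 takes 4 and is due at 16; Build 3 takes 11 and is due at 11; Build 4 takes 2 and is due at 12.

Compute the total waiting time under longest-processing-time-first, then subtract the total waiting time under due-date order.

LPT (decreasing processing time): Build 3 Build 1 Build 2 Build 4.
Build 3: waits 0, runs 0→11
Build 1: waits 11, runs 11→17
Build 2: waits 17, runs 17→21
Build 4: waits 21, runs 21→23
Sum = 0+11+17+21 = 49.
EDD (increasing due date): Build 1 Build 3 Build 4 Build 2.
Build 1: waits 0, runs 0→6
Build 3: waits 6, runs 6→17
Build 4: waits 17, runs 17→19
Build 2: waits 19, runs 19→23
Sum = 0+6+17+19 = 42.
Difference = 49 − 42 = 7.

7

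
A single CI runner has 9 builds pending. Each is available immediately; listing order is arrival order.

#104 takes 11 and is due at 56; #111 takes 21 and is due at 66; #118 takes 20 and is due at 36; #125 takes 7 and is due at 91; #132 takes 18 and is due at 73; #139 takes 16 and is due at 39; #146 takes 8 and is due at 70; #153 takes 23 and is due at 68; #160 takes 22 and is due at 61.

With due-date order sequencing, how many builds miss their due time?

6

EDD (increasing due date): #118 #139 #104 #160 #111 #153 #146 #132 #125.
#118: 0→20, due 36, tardiness 0
#139: 20→36, due 39, tardiness 0
#104: 36→47, due 56, tardiness 0
#160: 47→69, due 61, tardiness 8
#111: 69→90, due 66, tardiness 24
#153: 90→113, due 68, tardiness 45
#146: 113→121, due 70, tardiness 51
#132: 121→139, due 73, tardiness 66
#125: 139→146, due 91, tardiness 55
Late builds: 6.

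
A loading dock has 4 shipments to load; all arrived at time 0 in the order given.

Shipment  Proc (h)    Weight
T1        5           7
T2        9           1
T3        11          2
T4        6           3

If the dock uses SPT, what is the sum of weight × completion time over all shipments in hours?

150

SPT (increasing processing time): T1 T4 T2 T3.
T1: finishes 5, weight 7, w·C = 35
T4: finishes 11, weight 3, w·C = 33
T2: finishes 20, weight 1, w·C = 20
T3: finishes 31, weight 2, w·C = 62
Sum = 35+33+20+62 = 150.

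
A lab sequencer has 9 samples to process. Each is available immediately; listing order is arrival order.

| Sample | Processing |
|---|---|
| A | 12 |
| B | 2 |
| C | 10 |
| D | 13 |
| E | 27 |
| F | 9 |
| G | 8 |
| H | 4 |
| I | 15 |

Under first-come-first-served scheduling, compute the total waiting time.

FIFO (arrival order): A B C D E F G H I.
A: waits 0, runs 0→12
B: waits 12, runs 12→14
C: waits 14, runs 14→24
D: waits 24, runs 24→37
E: waits 37, runs 37→64
F: waits 64, runs 64→73
G: waits 73, runs 73→81
H: waits 81, runs 81→85
I: waits 85, runs 85→100
Sum = 0+12+14+24+37+64+73+81+85 = 390.

390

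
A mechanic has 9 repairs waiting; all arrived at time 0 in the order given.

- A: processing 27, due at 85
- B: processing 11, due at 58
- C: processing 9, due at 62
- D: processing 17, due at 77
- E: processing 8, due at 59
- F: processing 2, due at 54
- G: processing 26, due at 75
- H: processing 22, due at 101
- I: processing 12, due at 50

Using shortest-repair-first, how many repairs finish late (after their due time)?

2

SPT (increasing processing time): F E C B I D H G A.
F: 0→2, due 54, tardiness 0
E: 2→10, due 59, tardiness 0
C: 10→19, due 62, tardiness 0
B: 19→30, due 58, tardiness 0
I: 30→42, due 50, tardiness 0
D: 42→59, due 77, tardiness 0
H: 59→81, due 101, tardiness 0
G: 81→107, due 75, tardiness 32
A: 107→134, due 85, tardiness 49
Late repairs: 2.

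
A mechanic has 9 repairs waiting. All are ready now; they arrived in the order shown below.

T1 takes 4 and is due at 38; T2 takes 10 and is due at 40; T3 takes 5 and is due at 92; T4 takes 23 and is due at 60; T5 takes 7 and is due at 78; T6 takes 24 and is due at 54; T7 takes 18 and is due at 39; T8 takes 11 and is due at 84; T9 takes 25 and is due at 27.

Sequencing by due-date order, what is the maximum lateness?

EDD (increasing due date): T9 T1 T7 T2 T6 T4 T5 T8 T3.
T9: 0→25, due 27, lateness -2
T1: 25→29, due 38, lateness -9
T7: 29→47, due 39, lateness 8
T2: 47→57, due 40, lateness 17
T6: 57→81, due 54, lateness 27
T4: 81→104, due 60, lateness 44
T5: 104→111, due 78, lateness 33
T8: 111→122, due 84, lateness 38
T3: 122→127, due 92, lateness 35
Maximum = 44.

44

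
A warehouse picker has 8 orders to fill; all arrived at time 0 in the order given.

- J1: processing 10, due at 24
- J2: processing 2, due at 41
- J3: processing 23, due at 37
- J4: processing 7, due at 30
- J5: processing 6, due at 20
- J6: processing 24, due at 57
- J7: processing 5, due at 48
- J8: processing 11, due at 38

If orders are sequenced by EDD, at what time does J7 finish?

EDD (increasing due date): J5 J1 J4 J3 J8 J2 J7 J6.
J5: 0→6
J1: 6→16
J4: 16→23
J3: 23→46
J8: 46→57
J2: 57→59
J7: 59→64

64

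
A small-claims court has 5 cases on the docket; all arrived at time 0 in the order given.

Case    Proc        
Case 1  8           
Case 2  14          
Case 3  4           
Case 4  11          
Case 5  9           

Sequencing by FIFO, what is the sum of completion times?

FIFO (arrival order): Case 1 Case 2 Case 3 Case 4 Case 5.
Case 1: 0→8
Case 2: 8→22
Case 3: 22→26
Case 4: 26→37
Case 5: 37→46
Sum = 8+22+26+37+46 = 139.

139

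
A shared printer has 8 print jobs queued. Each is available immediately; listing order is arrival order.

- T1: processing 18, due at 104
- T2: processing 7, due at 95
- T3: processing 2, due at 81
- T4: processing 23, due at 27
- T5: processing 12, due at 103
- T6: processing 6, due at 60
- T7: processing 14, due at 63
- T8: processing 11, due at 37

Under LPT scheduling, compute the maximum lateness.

41

LPT (decreasing processing time): T4 T1 T7 T5 T8 T2 T6 T3.
T4: 0→23, due 27, lateness -4
T1: 23→41, due 104, lateness -63
T7: 41→55, due 63, lateness -8
T5: 55→67, due 103, lateness -36
T8: 67→78, due 37, lateness 41
T2: 78→85, due 95, lateness -10
T6: 85→91, due 60, lateness 31
T3: 91→93, due 81, lateness 12
Maximum = 41.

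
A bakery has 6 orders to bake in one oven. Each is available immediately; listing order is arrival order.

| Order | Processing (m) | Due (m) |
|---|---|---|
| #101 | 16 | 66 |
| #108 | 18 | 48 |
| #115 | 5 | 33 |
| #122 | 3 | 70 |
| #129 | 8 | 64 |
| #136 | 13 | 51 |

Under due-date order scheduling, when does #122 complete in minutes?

63

EDD (increasing due date): #115 #108 #136 #129 #101 #122.
#115: 0→5
#108: 5→23
#136: 23→36
#129: 36→44
#101: 44→60
#122: 60→63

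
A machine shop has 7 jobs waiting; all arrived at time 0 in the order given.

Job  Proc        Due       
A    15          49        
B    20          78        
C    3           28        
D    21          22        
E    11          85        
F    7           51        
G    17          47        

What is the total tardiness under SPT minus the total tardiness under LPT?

-63

SPT (increasing processing time): C F E A G B D.
C: 0→3, due 28, tardiness 0
F: 3→10, due 51, tardiness 0
E: 10→21, due 85, tardiness 0
A: 21→36, due 49, tardiness 0
G: 36→53, due 47, tardiness 6
B: 53→73, due 78, tardiness 0
D: 73→94, due 22, tardiness 72
Sum = 0+0+0+0+6+0+72 = 78.
LPT (decreasing processing time): D B G A E F C.
D: 0→21, due 22, tardiness 0
B: 21→41, due 78, tardiness 0
G: 41→58, due 47, tardiness 11
A: 58→73, due 49, tardiness 24
E: 73→84, due 85, tardiness 0
F: 84→91, due 51, tardiness 40
C: 91→94, due 28, tardiness 66
Sum = 0+0+11+24+0+40+66 = 141.
Difference = 78 − 141 = -63.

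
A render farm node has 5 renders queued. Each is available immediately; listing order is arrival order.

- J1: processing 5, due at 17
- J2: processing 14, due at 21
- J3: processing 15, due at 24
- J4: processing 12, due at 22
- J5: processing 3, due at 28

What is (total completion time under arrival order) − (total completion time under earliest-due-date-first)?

FIFO (arrival order): J1 J2 J3 J4 J5.
J1: 0→5
J2: 5→19
J3: 19→34
J4: 34→46
J5: 46→49
Sum = 5+19+34+46+49 = 153.
EDD (increasing due date): J1 J2 J4 J3 J5.
J1: 0→5
J2: 5→19
J4: 19→31
J3: 31→46
J5: 46→49
Sum = 5+19+31+46+49 = 150.
Difference = 153 − 150 = 3.

3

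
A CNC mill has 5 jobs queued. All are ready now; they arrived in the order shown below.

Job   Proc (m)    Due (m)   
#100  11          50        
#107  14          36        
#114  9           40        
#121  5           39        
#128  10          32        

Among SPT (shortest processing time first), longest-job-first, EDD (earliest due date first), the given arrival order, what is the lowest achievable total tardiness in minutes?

SPT (increasing processing time): #121 #114 #128 #100 #107.
#121: 0→5, due 39, tardiness 0
#114: 5→14, due 40, tardiness 0
#128: 14→24, due 32, tardiness 0
#100: 24→35, due 50, tardiness 0
#107: 35→49, due 36, tardiness 13
Sum = 0+0+0+0+13 = 13.
LPT (decreasing processing time): #107 #100 #128 #114 #121.
#107: 0→14, due 36, tardiness 0
#100: 14→25, due 50, tardiness 0
#128: 25→35, due 32, tardiness 3
#114: 35→44, due 40, tardiness 4
#121: 44→49, due 39, tardiness 10
Sum = 0+0+3+4+10 = 17.
EDD (increasing due date): #128 #107 #121 #114 #100.
#128: 0→10, due 32, tardiness 0
#107: 10→24, due 36, tardiness 0
#121: 24→29, due 39, tardiness 0
#114: 29→38, due 40, tardiness 0
#100: 38→49, due 50, tardiness 0
Sum = 0+0+0+0+0 = 0.
FIFO (arrival order): #100 #107 #114 #121 #128.
#100: 0→11, due 50, tardiness 0
#107: 11→25, due 36, tardiness 0
#114: 25→34, due 40, tardiness 0
#121: 34→39, due 39, tardiness 0
#128: 39→49, due 32, tardiness 17
Sum = 0+0+0+0+17 = 17.
SPT 13, LPT 17, EDD 0, FIFO 17 → minimum 0.

0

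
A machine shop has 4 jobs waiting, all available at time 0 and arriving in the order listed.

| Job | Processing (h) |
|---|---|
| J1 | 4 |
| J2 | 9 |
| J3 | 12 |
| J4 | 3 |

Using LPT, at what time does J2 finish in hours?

LPT (decreasing processing time): J3 J2 J1 J4.
J3: 0→12
J2: 12→21

21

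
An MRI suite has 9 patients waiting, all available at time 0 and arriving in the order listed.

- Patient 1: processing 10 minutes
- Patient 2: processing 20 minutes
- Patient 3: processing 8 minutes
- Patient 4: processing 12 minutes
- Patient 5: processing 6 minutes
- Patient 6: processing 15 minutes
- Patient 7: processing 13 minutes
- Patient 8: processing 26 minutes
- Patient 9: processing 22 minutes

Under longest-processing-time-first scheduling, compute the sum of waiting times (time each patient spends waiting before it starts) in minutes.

673

LPT (decreasing processing time): Patient 8 Patient 9 Patient 2 Patient 6 Patient 7 Patient 4 Patient 1 Patient 3 Patient 5.
Patient 8: waits 0, runs 0→26
Patient 9: waits 26, runs 26→48
Patient 2: waits 48, runs 48→68
Patient 6: waits 68, runs 68→83
Patient 7: waits 83, runs 83→96
Patient 4: waits 96, runs 96→108
Patient 1: waits 108, runs 108→118
Patient 3: waits 118, runs 118→126
Patient 5: waits 126, runs 126→132
Sum = 0+26+48+68+83+96+108+118+126 = 673.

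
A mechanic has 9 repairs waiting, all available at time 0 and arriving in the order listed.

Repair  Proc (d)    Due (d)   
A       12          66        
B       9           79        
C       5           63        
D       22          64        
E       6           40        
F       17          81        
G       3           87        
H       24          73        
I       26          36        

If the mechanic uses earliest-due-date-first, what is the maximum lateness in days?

EDD (increasing due date): I E C D A H B F G.
I: 0→26, due 36, lateness -10
E: 26→32, due 40, lateness -8
C: 32→37, due 63, lateness -26
D: 37→59, due 64, lateness -5
A: 59→71, due 66, lateness 5
H: 71→95, due 73, lateness 22
B: 95→104, due 79, lateness 25
F: 104→121, due 81, lateness 40
G: 121→124, due 87, lateness 37
Maximum = 40.

40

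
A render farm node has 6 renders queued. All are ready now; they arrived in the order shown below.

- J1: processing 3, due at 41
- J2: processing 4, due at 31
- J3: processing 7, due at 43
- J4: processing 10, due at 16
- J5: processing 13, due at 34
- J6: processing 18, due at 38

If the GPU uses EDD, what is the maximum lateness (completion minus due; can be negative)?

12

EDD (increasing due date): J4 J2 J5 J6 J1 J3.
J4: 0→10, due 16, lateness -6
J2: 10→14, due 31, lateness -17
J5: 14→27, due 34, lateness -7
J6: 27→45, due 38, lateness 7
J1: 45→48, due 41, lateness 7
J3: 48→55, due 43, lateness 12
Maximum = 12.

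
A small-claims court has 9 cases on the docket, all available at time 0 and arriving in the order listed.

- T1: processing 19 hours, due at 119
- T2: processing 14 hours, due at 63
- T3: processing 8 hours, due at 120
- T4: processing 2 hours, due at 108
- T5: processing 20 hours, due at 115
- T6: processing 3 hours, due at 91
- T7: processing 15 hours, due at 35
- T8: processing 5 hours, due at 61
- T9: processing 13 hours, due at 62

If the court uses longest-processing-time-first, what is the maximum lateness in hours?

LPT (decreasing processing time): T5 T1 T7 T2 T9 T3 T8 T6 T4.
T5: 0→20, due 115, lateness -95
T1: 20→39, due 119, lateness -80
T7: 39→54, due 35, lateness 19
T2: 54→68, due 63, lateness 5
T9: 68→81, due 62, lateness 19
T3: 81→89, due 120, lateness -31
T8: 89→94, due 61, lateness 33
T6: 94→97, due 91, lateness 6
T4: 97→99, due 108, lateness -9
Maximum = 33.

33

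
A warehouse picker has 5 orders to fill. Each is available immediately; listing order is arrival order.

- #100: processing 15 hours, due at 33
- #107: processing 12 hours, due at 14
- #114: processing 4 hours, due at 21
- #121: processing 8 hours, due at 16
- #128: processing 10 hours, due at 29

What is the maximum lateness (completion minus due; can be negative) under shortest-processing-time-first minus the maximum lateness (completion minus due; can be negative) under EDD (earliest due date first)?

SPT (increasing processing time): #114 #121 #128 #107 #100.
#114: 0→4, due 21, lateness -17
#121: 4→12, due 16, lateness -4
#128: 12→22, due 29, lateness -7
#107: 22→34, due 14, lateness 20
#100: 34→49, due 33, lateness 16
Maximum = 20.
EDD (increasing due date): #107 #121 #114 #128 #100.
#107: 0→12, due 14, lateness -2
#121: 12→20, due 16, lateness 4
#114: 20→24, due 21, lateness 3
#128: 24→34, due 29, lateness 5
#100: 34→49, due 33, lateness 16
Maximum = 16.
Difference = 20 − 16 = 4.

4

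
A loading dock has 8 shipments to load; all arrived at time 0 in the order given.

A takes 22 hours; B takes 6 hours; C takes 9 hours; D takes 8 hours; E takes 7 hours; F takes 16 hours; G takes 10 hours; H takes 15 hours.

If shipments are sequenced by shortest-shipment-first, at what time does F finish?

71

SPT (increasing processing time): B E D C G H F A.
B: 0→6
E: 6→13
D: 13→21
C: 21→30
G: 30→40
H: 40→55
F: 55→71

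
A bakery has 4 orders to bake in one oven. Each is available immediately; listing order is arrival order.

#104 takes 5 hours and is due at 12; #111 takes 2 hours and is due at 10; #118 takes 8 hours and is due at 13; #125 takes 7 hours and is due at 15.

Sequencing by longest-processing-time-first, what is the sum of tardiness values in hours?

LPT (decreasing processing time): #118 #125 #104 #111.
#118: 0→8, due 13, tardiness 0
#125: 8→15, due 15, tardiness 0
#104: 15→20, due 12, tardiness 8
#111: 20→22, due 10, tardiness 12
Sum = 0+0+8+12 = 20.

20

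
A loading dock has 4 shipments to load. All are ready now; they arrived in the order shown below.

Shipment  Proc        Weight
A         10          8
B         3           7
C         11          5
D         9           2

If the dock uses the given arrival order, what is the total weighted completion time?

357

FIFO (arrival order): A B C D.
A: finishes 10, weight 8, w·C = 80
B: finishes 13, weight 7, w·C = 91
C: finishes 24, weight 5, w·C = 120
D: finishes 33, weight 2, w·C = 66
Sum = 80+91+120+66 = 357.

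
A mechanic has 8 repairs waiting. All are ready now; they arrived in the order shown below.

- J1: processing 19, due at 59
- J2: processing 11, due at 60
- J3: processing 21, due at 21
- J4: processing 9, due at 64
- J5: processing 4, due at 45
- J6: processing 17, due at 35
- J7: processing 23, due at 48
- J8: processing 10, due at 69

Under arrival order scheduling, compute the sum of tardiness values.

FIFO (arrival order): J1 J2 J3 J4 J5 J6 J7 J8.
J1: 0→19, due 59, tardiness 0
J2: 19→30, due 60, tardiness 0
J3: 30→51, due 21, tardiness 30
J4: 51→60, due 64, tardiness 0
J5: 60→64, due 45, tardiness 19
J6: 64→81, due 35, tardiness 46
J7: 81→104, due 48, tardiness 56
J8: 104→114, due 69, tardiness 45
Sum = 0+0+30+0+19+46+56+45 = 196.

196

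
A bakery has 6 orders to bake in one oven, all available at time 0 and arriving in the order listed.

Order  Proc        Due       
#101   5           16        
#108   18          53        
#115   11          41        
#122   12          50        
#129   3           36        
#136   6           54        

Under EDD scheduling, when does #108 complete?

EDD (increasing due date): #101 #129 #115 #122 #108 #136.
#101: 0→5
#129: 5→8
#115: 8→19
#122: 19→31
#108: 31→49

49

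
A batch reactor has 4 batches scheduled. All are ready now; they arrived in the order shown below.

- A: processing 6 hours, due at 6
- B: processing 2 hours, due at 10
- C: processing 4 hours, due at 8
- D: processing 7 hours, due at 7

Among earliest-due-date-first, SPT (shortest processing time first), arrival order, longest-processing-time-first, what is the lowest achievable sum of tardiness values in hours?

EDD (increasing due date): A D C B.
A: 0→6, due 6, tardiness 0
D: 6→13, due 7, tardiness 6
C: 13→17, due 8, tardiness 9
B: 17→19, due 10, tardiness 9
Sum = 0+6+9+9 = 24.
SPT (increasing processing time): B C A D.
B: 0→2, due 10, tardiness 0
C: 2→6, due 8, tardiness 0
A: 6→12, due 6, tardiness 6
D: 12→19, due 7, tardiness 12
Sum = 0+0+6+12 = 18.
FIFO (arrival order): A B C D.
A: 0→6, due 6, tardiness 0
B: 6→8, due 10, tardiness 0
C: 8→12, due 8, tardiness 4
D: 12→19, due 7, tardiness 12
Sum = 0+0+4+12 = 16.
LPT (decreasing processing time): D A C B.
D: 0→7, due 7, tardiness 0
A: 7→13, due 6, tardiness 7
C: 13→17, due 8, tardiness 9
B: 17→19, due 10, tardiness 9
Sum = 0+7+9+9 = 25.
EDD 24, SPT 18, FIFO 16, LPT 25 → minimum 16.

16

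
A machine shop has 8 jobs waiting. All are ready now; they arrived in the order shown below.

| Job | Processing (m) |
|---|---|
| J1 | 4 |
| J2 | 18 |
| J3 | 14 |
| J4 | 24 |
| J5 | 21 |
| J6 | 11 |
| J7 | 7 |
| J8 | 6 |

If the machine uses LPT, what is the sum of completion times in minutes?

LPT (decreasing processing time): J4 J5 J2 J3 J6 J7 J8 J1.
J4: 0→24
J5: 24→45
J2: 45→63
J3: 63→77
J6: 77→88
J7: 88→95
J8: 95→101
J1: 101→105
Sum = 24+45+63+77+88+95+101+105 = 598.

598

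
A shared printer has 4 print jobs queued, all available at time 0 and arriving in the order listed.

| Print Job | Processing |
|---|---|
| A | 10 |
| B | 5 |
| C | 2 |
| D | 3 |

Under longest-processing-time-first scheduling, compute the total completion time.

63

LPT (decreasing processing time): A B D C.
A: 0→10
B: 10→15
D: 15→18
C: 18→20
Sum = 10+15+18+20 = 63.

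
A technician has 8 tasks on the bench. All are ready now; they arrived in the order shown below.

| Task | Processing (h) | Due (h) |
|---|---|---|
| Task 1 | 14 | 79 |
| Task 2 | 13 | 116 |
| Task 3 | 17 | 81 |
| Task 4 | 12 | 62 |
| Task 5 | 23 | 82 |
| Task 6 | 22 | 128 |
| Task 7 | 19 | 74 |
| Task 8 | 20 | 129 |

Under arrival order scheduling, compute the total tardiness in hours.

FIFO (arrival order): Task 1 Task 2 Task 3 Task 4 Task 5 Task 6 Task 7 Task 8.
Task 1: 0→14, due 79, tardiness 0
Task 2: 14→27, due 116, tardiness 0
Task 3: 27→44, due 81, tardiness 0
Task 4: 44→56, due 62, tardiness 0
Task 5: 56→79, due 82, tardiness 0
Task 6: 79→101, due 128, tardiness 0
Task 7: 101→120, due 74, tardiness 46
Task 8: 120→140, due 129, tardiness 11
Sum = 0+0+0+0+0+0+46+11 = 57.

57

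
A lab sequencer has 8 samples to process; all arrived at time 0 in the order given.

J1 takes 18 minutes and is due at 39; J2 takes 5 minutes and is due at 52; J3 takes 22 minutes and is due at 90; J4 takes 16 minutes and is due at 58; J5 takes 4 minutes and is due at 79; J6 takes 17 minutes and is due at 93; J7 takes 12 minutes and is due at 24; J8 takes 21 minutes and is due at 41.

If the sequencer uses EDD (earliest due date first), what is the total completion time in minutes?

EDD (increasing due date): J7 J1 J8 J2 J4 J5 J3 J6.
J7: 0→12
J1: 12→30
J8: 30→51
J2: 51→56
J4: 56→72
J5: 72→76
J3: 76→98
J6: 98→115
Sum = 12+30+51+56+72+76+98+115 = 510.

510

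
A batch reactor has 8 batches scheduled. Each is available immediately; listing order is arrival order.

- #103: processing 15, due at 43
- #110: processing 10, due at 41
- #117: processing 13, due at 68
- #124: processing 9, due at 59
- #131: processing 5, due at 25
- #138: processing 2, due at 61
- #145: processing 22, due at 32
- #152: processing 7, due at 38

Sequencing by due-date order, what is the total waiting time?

EDD (increasing due date): #131 #145 #152 #110 #103 #124 #138 #117.
#131: waits 0, runs 0→5
#145: waits 5, runs 5→27
#152: waits 27, runs 27→34
#110: waits 34, runs 34→44
#103: waits 44, runs 44→59
#124: waits 59, runs 59→68
#138: waits 68, runs 68→70
#117: waits 70, runs 70→83
Sum = 0+5+27+34+44+59+68+70 = 307.

307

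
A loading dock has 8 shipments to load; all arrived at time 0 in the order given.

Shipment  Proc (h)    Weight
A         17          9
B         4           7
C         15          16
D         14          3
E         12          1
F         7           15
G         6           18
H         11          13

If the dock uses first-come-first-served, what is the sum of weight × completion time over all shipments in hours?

FIFO (arrival order): A B C D E F G H.
A: finishes 17, weight 9, w·C = 153
B: finishes 21, weight 7, w·C = 147
C: finishes 36, weight 16, w·C = 576
D: finishes 50, weight 3, w·C = 150
E: finishes 62, weight 1, w·C = 62
F: finishes 69, weight 15, w·C = 1035
G: finishes 75, weight 18, w·C = 1350
H: finishes 86, weight 13, w·C = 1118
Sum = 153+147+576+150+62+1035+1350+1118 = 4591.

4591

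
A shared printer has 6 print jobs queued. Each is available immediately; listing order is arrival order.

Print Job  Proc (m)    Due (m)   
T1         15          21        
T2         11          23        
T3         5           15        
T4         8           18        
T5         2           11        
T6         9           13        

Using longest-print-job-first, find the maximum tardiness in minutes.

LPT (decreasing processing time): T1 T2 T6 T4 T3 T5.
T1: 0→15, due 21, tardiness 0
T2: 15→26, due 23, tardiness 3
T6: 26→35, due 13, tardiness 22
T4: 35→43, due 18, tardiness 25
T3: 43→48, due 15, tardiness 33
T5: 48→50, due 11, tardiness 39
Maximum = 39.

39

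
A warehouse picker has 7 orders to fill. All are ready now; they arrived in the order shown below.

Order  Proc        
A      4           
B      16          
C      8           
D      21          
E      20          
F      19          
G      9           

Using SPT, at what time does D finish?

97

SPT (increasing processing time): A C G B F E D.
A: 0→4
C: 4→12
G: 12→21
B: 21→37
F: 37→56
E: 56→76
D: 76→97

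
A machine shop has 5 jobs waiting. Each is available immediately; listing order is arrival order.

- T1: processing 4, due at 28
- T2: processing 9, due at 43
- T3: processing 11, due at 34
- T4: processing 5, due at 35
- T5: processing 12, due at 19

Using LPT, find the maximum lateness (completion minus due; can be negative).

LPT (decreasing processing time): T5 T3 T2 T4 T1.
T5: 0→12, due 19, lateness -7
T3: 12→23, due 34, lateness -11
T2: 23→32, due 43, lateness -11
T4: 32→37, due 35, lateness 2
T1: 37→41, due 28, lateness 13
Maximum = 13.

13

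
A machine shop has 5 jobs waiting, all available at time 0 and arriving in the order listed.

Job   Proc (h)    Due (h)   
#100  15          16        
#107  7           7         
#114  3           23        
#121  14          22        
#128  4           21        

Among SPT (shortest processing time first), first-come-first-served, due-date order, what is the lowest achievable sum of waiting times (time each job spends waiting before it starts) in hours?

SPT (increasing processing time): #114 #128 #107 #121 #100.
#114: waits 0, runs 0→3
#128: waits 3, runs 3→7
#107: waits 7, runs 7→14
#121: waits 14, runs 14→28
#100: waits 28, runs 28→43
Sum = 0+3+7+14+28 = 52.
FIFO (arrival order): #100 #107 #114 #121 #128.
#100: waits 0, runs 0→15
#107: waits 15, runs 15→22
#114: waits 22, runs 22→25
#121: waits 25, runs 25→39
#128: waits 39, runs 39→43
Sum = 0+15+22+25+39 = 101.
EDD (increasing due date): #107 #100 #128 #121 #114.
#107: waits 0, runs 0→7
#100: waits 7, runs 7→22
#128: waits 22, runs 22→26
#121: waits 26, runs 26→40
#114: waits 40, runs 40→43
Sum = 0+7+22+26+40 = 95.
SPT 52, FIFO 101, EDD 95 → minimum 52.

52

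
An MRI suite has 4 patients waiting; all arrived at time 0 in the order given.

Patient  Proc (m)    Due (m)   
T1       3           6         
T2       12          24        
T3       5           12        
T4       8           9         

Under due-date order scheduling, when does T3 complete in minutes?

16

EDD (increasing due date): T1 T4 T3 T2.
T1: 0→3
T4: 3→11
T3: 11→16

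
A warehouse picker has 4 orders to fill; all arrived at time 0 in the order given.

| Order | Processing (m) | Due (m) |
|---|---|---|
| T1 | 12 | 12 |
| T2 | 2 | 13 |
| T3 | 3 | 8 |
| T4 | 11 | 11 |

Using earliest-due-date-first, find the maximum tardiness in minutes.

EDD (increasing due date): T3 T4 T1 T2.
T3: 0→3, due 8, tardiness 0
T4: 3→14, due 11, tardiness 3
T1: 14→26, due 12, tardiness 14
T2: 26→28, due 13, tardiness 15
Maximum = 15.

15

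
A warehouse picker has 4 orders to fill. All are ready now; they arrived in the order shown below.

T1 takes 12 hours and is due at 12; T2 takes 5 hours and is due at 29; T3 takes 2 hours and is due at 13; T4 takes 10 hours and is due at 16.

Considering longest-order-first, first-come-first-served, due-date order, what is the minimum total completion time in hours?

LPT (decreasing processing time): T1 T4 T2 T3.
T1: 0→12
T4: 12→22
T2: 22→27
T3: 27→29
Sum = 12+22+27+29 = 90.
FIFO (arrival order): T1 T2 T3 T4.
T1: 0→12
T2: 12→17
T3: 17→19
T4: 19→29
Sum = 12+17+19+29 = 77.
EDD (increasing due date): T1 T3 T4 T2.
T1: 0→12
T3: 12→14
T4: 14→24
T2: 24→29
Sum = 12+14+24+29 = 79.
LPT 90, FIFO 77, EDD 79 → minimum 77.

77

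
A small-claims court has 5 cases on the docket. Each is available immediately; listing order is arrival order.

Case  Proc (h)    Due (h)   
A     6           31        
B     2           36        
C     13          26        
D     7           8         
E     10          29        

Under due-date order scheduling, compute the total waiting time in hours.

93

EDD (increasing due date): D C E A B.
D: waits 0, runs 0→7
C: waits 7, runs 7→20
E: waits 20, runs 20→30
A: waits 30, runs 30→36
B: waits 36, runs 36→38
Sum = 0+7+20+30+36 = 93.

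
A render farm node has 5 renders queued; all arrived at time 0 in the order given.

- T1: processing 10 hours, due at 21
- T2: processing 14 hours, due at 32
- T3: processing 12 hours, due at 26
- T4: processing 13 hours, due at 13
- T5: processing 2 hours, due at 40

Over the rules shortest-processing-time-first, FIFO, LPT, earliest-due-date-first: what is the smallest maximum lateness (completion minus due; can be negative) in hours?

17

SPT (increasing processing time): T5 T1 T3 T4 T2.
T5: 0→2, due 40, lateness -38
T1: 2→12, due 21, lateness -9
T3: 12→24, due 26, lateness -2
T4: 24→37, due 13, lateness 24
T2: 37→51, due 32, lateness 19
Maximum = 24.
FIFO (arrival order): T1 T2 T3 T4 T5.
T1: 0→10, due 21, lateness -11
T2: 10→24, due 32, lateness -8
T3: 24→36, due 26, lateness 10
T4: 36→49, due 13, lateness 36
T5: 49→51, due 40, lateness 11
Maximum = 36.
LPT (decreasing processing time): T2 T4 T3 T1 T5.
T2: 0→14, due 32, lateness -18
T4: 14→27, due 13, lateness 14
T3: 27→39, due 26, lateness 13
T1: 39→49, due 21, lateness 28
T5: 49→51, due 40, lateness 11
Maximum = 28.
EDD (increasing due date): T4 T1 T3 T2 T5.
T4: 0→13, due 13, lateness 0
T1: 13→23, due 21, lateness 2
T3: 23→35, due 26, lateness 9
T2: 35→49, due 32, lateness 17
T5: 49→51, due 40, lateness 11
Maximum = 17.
SPT 24, FIFO 36, LPT 28, EDD 17 → minimum 17.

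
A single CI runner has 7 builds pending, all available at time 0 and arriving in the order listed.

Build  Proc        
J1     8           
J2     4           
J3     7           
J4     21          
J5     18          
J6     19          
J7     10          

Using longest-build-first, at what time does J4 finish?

LPT (decreasing processing time): J4 J6 J5 J7 J1 J3 J2.
J4: 0→21

21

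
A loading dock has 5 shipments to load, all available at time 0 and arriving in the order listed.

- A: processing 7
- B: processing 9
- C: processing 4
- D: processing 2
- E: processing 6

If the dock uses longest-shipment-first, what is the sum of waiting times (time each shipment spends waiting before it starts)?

LPT (decreasing processing time): B A E C D.
B: waits 0, runs 0→9
A: waits 9, runs 9→16
E: waits 16, runs 16→22
C: waits 22, runs 22→26
D: waits 26, runs 26→28
Sum = 0+9+16+22+26 = 73.

73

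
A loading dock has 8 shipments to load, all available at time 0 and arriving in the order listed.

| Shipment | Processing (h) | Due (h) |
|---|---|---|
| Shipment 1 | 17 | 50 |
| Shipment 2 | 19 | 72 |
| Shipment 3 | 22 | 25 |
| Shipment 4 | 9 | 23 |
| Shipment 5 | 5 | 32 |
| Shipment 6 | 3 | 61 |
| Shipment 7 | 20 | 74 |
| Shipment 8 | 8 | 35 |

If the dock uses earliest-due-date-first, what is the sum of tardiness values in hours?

EDD (increasing due date): Shipment 4 Shipment 3 Shipment 5 Shipment 8 Shipment 1 Shipment 6 Shipment 2 Shipment 7.
Shipment 4: 0→9, due 23, tardiness 0
Shipment 3: 9→31, due 25, tardiness 6
Shipment 5: 31→36, due 32, tardiness 4
Shipment 8: 36→44, due 35, tardiness 9
Shipment 1: 44→61, due 50, tardiness 11
Shipment 6: 61→64, due 61, tardiness 3
Shipment 2: 64→83, due 72, tardiness 11
Shipment 7: 83→103, due 74, tardiness 29
Sum = 0+6+4+9+11+3+11+29 = 73.

73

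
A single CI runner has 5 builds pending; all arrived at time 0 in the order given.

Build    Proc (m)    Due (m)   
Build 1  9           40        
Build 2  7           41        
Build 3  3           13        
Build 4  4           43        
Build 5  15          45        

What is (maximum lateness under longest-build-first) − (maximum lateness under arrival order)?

19

LPT (decreasing processing time): Build 5 Build 1 Build 2 Build 4 Build 3.
Build 5: 0→15, due 45, lateness -30
Build 1: 15→24, due 40, lateness -16
Build 2: 24→31, due 41, lateness -10
Build 4: 31→35, due 43, lateness -8
Build 3: 35→38, due 13, lateness 25
Maximum = 25.
FIFO (arrival order): Build 1 Build 2 Build 3 Build 4 Build 5.
Build 1: 0→9, due 40, lateness -31
Build 2: 9→16, due 41, lateness -25
Build 3: 16→19, due 13, lateness 6
Build 4: 19→23, due 43, lateness -20
Build 5: 23→38, due 45, lateness -7
Maximum = 6.
Difference = 25 − 6 = 19.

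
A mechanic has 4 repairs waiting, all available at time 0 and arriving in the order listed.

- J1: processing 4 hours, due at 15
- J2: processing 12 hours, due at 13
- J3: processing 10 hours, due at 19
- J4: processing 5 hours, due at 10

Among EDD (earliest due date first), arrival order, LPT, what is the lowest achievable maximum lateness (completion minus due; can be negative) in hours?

EDD (increasing due date): J4 J2 J1 J3.
J4: 0→5, due 10, lateness -5
J2: 5→17, due 13, lateness 4
J1: 17→21, due 15, lateness 6
J3: 21→31, due 19, lateness 12
Maximum = 12.
FIFO (arrival order): J1 J2 J3 J4.
J1: 0→4, due 15, lateness -11
J2: 4→16, due 13, lateness 3
J3: 16→26, due 19, lateness 7
J4: 26→31, due 10, lateness 21
Maximum = 21.
LPT (decreasing processing time): J2 J3 J4 J1.
J2: 0→12, due 13, lateness -1
J3: 12→22, due 19, lateness 3
J4: 22→27, due 10, lateness 17
J1: 27→31, due 15, lateness 16
Maximum = 17.
EDD 12, FIFO 21, LPT 17 → minimum 12.

12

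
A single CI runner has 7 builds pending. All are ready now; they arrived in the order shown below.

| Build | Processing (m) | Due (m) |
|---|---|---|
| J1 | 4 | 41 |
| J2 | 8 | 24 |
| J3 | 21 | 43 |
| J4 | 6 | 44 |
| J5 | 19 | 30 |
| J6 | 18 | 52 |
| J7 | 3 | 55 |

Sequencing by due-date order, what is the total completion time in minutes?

331

EDD (increasing due date): J2 J5 J1 J3 J4 J6 J7.
J2: 0→8
J5: 8→27
J1: 27→31
J3: 31→52
J4: 52→58
J6: 58→76
J7: 76→79
Sum = 8+27+31+52+58+76+79 = 331.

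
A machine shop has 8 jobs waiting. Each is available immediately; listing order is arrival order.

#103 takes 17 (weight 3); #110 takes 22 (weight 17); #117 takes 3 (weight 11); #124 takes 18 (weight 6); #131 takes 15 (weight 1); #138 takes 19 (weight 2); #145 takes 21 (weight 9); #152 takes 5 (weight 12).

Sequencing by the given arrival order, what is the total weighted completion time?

FIFO (arrival order): #103 #110 #117 #124 #131 #138 #145 #152.
#103: finishes 17, weight 3, w·C = 51
#110: finishes 39, weight 17, w·C = 663
#117: finishes 42, weight 11, w·C = 462
#124: finishes 60, weight 6, w·C = 360
#131: finishes 75, weight 1, w·C = 75
#138: finishes 94, weight 2, w·C = 188
#145: finishes 115, weight 9, w·C = 1035
#152: finishes 120, weight 12, w·C = 1440
Sum = 51+663+462+360+75+188+1035+1440 = 4274.

4274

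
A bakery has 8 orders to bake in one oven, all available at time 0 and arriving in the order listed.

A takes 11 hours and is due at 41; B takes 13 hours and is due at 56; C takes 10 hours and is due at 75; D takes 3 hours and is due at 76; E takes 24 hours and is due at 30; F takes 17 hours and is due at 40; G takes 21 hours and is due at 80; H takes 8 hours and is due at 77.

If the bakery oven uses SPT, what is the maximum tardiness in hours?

SPT (increasing processing time): D H C A B F G E.
D: 0→3, due 76, tardiness 0
H: 3→11, due 77, tardiness 0
C: 11→21, due 75, tardiness 0
A: 21→32, due 41, tardiness 0
B: 32→45, due 56, tardiness 0
F: 45→62, due 40, tardiness 22
G: 62→83, due 80, tardiness 3
E: 83→107, due 30, tardiness 77
Maximum = 77.

77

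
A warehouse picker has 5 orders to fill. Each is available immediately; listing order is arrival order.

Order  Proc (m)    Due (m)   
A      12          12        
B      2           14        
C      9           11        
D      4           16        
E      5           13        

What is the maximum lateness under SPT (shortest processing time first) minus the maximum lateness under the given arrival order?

1

SPT (increasing processing time): B D E C A.
B: 0→2, due 14, lateness -12
D: 2→6, due 16, lateness -10
E: 6→11, due 13, lateness -2
C: 11→20, due 11, lateness 9
A: 20→32, due 12, lateness 20
Maximum = 20.
FIFO (arrival order): A B C D E.
A: 0→12, due 12, lateness 0
B: 12→14, due 14, lateness 0
C: 14→23, due 11, lateness 12
D: 23→27, due 16, lateness 11
E: 27→32, due 13, lateness 19
Maximum = 19.
Difference = 20 − 19 = 1.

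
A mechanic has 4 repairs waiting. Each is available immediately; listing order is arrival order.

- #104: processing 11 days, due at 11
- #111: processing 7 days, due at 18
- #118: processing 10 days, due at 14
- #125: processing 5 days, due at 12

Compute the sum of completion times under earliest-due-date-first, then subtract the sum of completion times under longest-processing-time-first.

-7

EDD (increasing due date): #104 #125 #118 #111.
#104: 0→11
#125: 11→16
#118: 16→26
#111: 26→33
Sum = 11+16+26+33 = 86.
LPT (decreasing processing time): #104 #118 #111 #125.
#104: 0→11
#118: 11→21
#111: 21→28
#125: 28→33
Sum = 11+21+28+33 = 93.
Difference = 86 − 93 = -7.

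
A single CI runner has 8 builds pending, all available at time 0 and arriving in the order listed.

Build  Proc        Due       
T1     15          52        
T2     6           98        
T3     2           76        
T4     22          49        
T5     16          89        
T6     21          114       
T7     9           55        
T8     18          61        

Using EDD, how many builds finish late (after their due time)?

1

EDD (increasing due date): T4 T1 T7 T8 T3 T5 T2 T6.
T4: 0→22, due 49, tardiness 0
T1: 22→37, due 52, tardiness 0
T7: 37→46, due 55, tardiness 0
T8: 46→64, due 61, tardiness 3
T3: 64→66, due 76, tardiness 0
T5: 66→82, due 89, tardiness 0
T2: 82→88, due 98, tardiness 0
T6: 88→109, due 114, tardiness 0
Late builds: 1.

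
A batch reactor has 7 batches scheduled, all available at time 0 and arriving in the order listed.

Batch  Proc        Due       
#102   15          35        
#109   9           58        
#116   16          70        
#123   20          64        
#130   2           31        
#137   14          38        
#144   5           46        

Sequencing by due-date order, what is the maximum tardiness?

EDD (increasing due date): #130 #102 #137 #144 #109 #123 #116.
#130: 0→2, due 31, tardiness 0
#102: 2→17, due 35, tardiness 0
#137: 17→31, due 38, tardiness 0
#144: 31→36, due 46, tardiness 0
#109: 36→45, due 58, tardiness 0
#123: 45→65, due 64, tardiness 1
#116: 65→81, due 70, tardiness 11
Maximum = 11.

11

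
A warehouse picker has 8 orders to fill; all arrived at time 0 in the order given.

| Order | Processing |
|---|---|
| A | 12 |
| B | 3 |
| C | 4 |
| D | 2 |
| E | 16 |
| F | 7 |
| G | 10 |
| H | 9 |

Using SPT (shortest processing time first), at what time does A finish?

SPT (increasing processing time): D B C F H G A E.
D: 0→2
B: 2→5
C: 5→9
F: 9→16
H: 16→25
G: 25→35
A: 35→47

47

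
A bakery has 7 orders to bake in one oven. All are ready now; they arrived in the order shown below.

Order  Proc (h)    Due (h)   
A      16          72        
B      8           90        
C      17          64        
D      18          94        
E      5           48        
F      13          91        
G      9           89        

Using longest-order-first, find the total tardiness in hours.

38

LPT (decreasing processing time): D C A F G B E.
D: 0→18, due 94, tardiness 0
C: 18→35, due 64, tardiness 0
A: 35→51, due 72, tardiness 0
F: 51→64, due 91, tardiness 0
G: 64→73, due 89, tardiness 0
B: 73→81, due 90, tardiness 0
E: 81→86, due 48, tardiness 38
Sum = 0+0+0+0+0+0+38 = 38.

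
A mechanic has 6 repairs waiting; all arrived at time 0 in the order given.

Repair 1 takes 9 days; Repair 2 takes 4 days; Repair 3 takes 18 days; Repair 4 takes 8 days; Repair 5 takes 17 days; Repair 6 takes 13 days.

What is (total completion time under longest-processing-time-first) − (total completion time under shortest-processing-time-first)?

101

LPT (decreasing processing time): Repair 3 Repair 5 Repair 6 Repair 1 Repair 4 Repair 2.
Repair 3: 0→18
Repair 5: 18→35
Repair 6: 35→48
Repair 1: 48→57
Repair 4: 57→65
Repair 2: 65→69
Sum = 18+35+48+57+65+69 = 292.
SPT (increasing processing time): Repair 2 Repair 4 Repair 1 Repair 6 Repair 5 Repair 3.
Repair 2: 0→4
Repair 4: 4→12
Repair 1: 12→21
Repair 6: 21→34
Repair 5: 34→51
Repair 3: 51→69
Sum = 4+12+21+34+51+69 = 191.
Difference = 292 − 191 = 101.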